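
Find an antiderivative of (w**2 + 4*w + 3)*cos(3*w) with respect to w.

w**2*sin(3*w)/3 + 4*w*sin(3*w)/3 + 2*w*cos(3*w)/9 + 25*sin(3*w)/27 + 4*cos(3*w)/9 + C

Use integration by parts with u = w**2 + 4*w + 3, dv = cos(3*w) dw, so v = sin(3*w)/3.
Apply parts 2 times (tabular method): alternate signs, differentiate u down to 0, integrate dv up.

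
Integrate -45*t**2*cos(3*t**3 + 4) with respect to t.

Let u = 3*t**3 + 4, so du = (9*t**2) dt.
Rewriting, the integral becomes -5·∫ cos(u) du = -5·sin(u).
Substituting back, u = 3*t**3 + 4.

-5*sin(3*t**3 + 4) + C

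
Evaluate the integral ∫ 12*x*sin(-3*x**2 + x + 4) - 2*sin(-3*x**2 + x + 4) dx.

Let u = 3*x**2 - x - 4, so du = (6*x - 1) dx.
Rewriting, the integral becomes -2·∫ sin(u) du = -2·-cos(u).
Substituting back, u = 3*x**2 - x - 4.

2*cos(-3*x**2 + x + 4) + C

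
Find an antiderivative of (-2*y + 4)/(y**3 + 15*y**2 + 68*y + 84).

2*log(y + 2)/5 - 4*log(y + 6) + 18*log(y + 7)/5 + C

Factor the denominator: (y + 2)*(y + 6)*(y + 7).
Partial-fraction decomposition: 18/(5*(y + 7)) - 4/(y + 6) + 2/(5*(y + 2)).
Integrate each term: A/(y−a) contributes A·log|y−a|.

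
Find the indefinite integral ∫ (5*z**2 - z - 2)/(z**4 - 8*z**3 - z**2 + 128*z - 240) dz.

Factor the denominator: (z - 5)*(z - 4)*(z - 3)*(z + 4).
Partial-fraction decomposition: -41/(252*(z + 4)) + 20/(7*(z - 3)) - 37/(4*(z - 4)) + 59/(9*(z - 5)).
Integrate each term: A/(z−a) contributes A·log|z−a|.

59*log(z - 5)/9 - 37*log(z - 4)/4 + 20*log(z - 3)/7 - 41*log(z + 4)/252 + C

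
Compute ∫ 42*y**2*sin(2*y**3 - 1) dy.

Let u = 2*y**3 - 1, so du = (6*y**2) dy.
Rewriting, the integral becomes 7·∫ sin(u) du = 7·-cos(u).
Substituting back, u = 2*y**3 - 1.

-7*cos(2*y**3 - 1) + C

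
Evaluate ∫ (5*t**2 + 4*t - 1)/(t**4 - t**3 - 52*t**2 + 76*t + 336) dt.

203*log(t - 6)/208 - 95*log(t - 4)/132 + 11*log(t + 2)/240 - 216*log(t + 7)/715 + C

Factor the denominator: (t - 6)*(t - 4)*(t + 2)*(t + 7).
Partial-fraction decomposition: -216/(715*(t + 7)) + 11/(240*(t + 2)) - 95/(132*(t - 4)) + 203/(208*(t - 6)).
Integrate each term: A/(t−a) contributes A·log|t−a|.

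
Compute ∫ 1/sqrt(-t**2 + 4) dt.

Substitute t = 2·sin(θ), so dt = 2·cos(θ) dθ and the radical becomes sqrt(-t**2 + 4) = 2·cos(θ) by the Pythagorean identity.
Integrate the resulting trig expression in θ, then back-substitute θ = asin(t/2), sin(θ) = t/2, cos(θ) = sqrt(-t**2 + 4)/2 (absorbing any constant into C).

asin(t/2) + C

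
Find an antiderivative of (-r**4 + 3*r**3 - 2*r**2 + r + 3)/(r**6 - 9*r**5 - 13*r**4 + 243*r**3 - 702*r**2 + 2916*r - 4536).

Factor the denominator: (r - 7)*(r - 6)*(r - 2)*(r + 6)*(r**2 + 9).
Partial-fraction decomposition: (335*r - 903)/(16965*(r**2 + 9)) + 673/(18720*(r + 6)) + 1/(416*(r - 2)) + 79/(240*(r - 6)) - 146/(377*(r - 7)).
Integrate each term; A/(r−a) gives A·log|r−a|; the (Br+D)/(r²+p²) term gives a log and an atan.

-146*log(r - 7)/377 + 79*log(r - 6)/240 + log(r - 2)/416 + 673*log(r + 6)/18720 + 67*log(r**2 + 9)/6786 - 301*atan(r/3)/16965 + C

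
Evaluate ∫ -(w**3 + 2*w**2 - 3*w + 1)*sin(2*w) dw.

Use integration by parts with u = w**3 + 2*w**2 - 3*w + 1, dv = -sin(2*w) dw, so v = cos(2*w)/2.
Apply parts 3 times (tabular method): alternate signs, differentiate u down to 0, integrate dv up.

w**3*cos(2*w)/2 - 3*w**2*sin(2*w)/4 + w**2*cos(2*w) - w*sin(2*w) - 9*w*cos(2*w)/4 + 9*sin(2*w)/8 + C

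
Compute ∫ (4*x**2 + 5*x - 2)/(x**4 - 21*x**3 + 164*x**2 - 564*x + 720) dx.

-205*log(x - 6)/2 + 123*log(x - 5) - 41*log(x - 4)/2 - 86/(x - 6) + C

Factor the denominator: (x - 6)**2*(x - 5)*(x - 4).
Partial-fraction decomposition: -41/(2*(x - 4)) + 123/(x - 5) - 205/(2*(x - 6)) + 86/(x - 6)**2.
Integrate each term; A/(x−a) gives A·log|x−a|; A/(x−a)² gives −A/(x−a).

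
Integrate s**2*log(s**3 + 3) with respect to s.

s**3*log(s**3 + 3)/3 - s**3/3 + log(s**3 + 3) + C

Let u = s**3 + 3, so du = (3*s**2) ds.
The integral becomes (1/3)·∫ log(u) du; integrate by parts with u′=log(u), dv′=du.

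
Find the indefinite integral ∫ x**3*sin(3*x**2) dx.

-x**2*cos(3*x**2)/6 + sin(3*x**2)/18 + C

Let u = x², du = 2x dx; rewrite as (1/2)∫ u^1·sin(3u) du.
Now integrate by parts 1 time.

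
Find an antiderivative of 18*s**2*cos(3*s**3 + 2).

Let u = 3*s**3 + 2, so du = (9*s**2) ds.
Rewriting, the integral becomes 2·∫ cos(u) du = 2·sin(u).
Substituting back, u = 3*s**3 + 2.

2*sin(3*s**3 + 2) + C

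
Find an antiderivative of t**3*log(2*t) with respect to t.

t**4*(log(t) + log(2))/4 - t**4/16 + C

Use integration by parts with u = log(2*t), dv = t**3 dt.
Then du = 1/t dt and v = t**4/4.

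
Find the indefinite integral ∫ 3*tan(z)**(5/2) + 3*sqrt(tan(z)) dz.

Let u = tan(z), so du = (tan(z)**2 + 1) dz.
Rewriting, the integral becomes 3·∫ √u du = 3·(2/3)u^(3/2).
Substituting back, u = tan(z).

2*tan(z)**(3/2) + C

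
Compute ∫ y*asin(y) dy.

y**2*asin(y)/2 + y*sqrt(-y**2 + 1)/4 - asin(y)/4 + C

Use integration by parts with u = arcsin(y), dv = y dy.
Then du = 1/sqrt(-y**2 + 1) dy.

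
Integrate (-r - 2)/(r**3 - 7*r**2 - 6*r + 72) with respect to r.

-4*log(r - 6)/9 + 3*log(r - 4)/7 + log(r + 3)/63 + C

Factor the denominator: (r - 6)*(r - 4)*(r + 3).
Partial-fraction decomposition: 1/(63*(r + 3)) + 3/(7*(r - 4)) - 4/(9*(r - 6)).
Integrate each term: A/(r−a) contributes A·log|r−a|.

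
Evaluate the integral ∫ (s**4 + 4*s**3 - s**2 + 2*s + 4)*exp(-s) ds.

(-s**4 - 8*s**3 - 23*s**2 - 48*s - 52)*exp(-s) + C

Use integration by parts with u = s**4 + 4*s**3 - s**2 + 2*s + 4, dv = exp(-s) ds, so v = -exp(-s).
Apply parts 4 times (tabular method): alternate signs, differentiate u down to 0, integrate dv up.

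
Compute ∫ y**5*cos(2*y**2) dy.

y**4*sin(2*y**2)/4 + y**2*cos(2*y**2)/4 - sin(2*y**2)/8 + C

Let u = y², du = 2y dy; rewrite as (1/2)∫ u^2·cos(2u) du.
Now integrate by parts 2 times.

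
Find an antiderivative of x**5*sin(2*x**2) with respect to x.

-x**4*cos(2*x**2)/4 + x**2*sin(2*x**2)/4 + cos(2*x**2)/8 + C

Let u = x², du = 2x dx; rewrite as (1/2)∫ u^2·sin(2u) du.
Now integrate by parts 2 times.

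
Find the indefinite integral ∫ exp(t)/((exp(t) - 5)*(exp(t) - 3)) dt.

Let u = e^t, du = e^t dt.
The integral becomes ∫ du/((u-3)(u-5)); decompose into partial fractions.

log(exp(t) - 5)/2 - log(exp(t) - 3)/2 + C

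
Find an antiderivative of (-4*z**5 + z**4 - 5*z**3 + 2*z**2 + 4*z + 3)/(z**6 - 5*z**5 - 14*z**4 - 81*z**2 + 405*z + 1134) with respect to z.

Factor the denominator: (z - 7)*(z - 3)*(z + 2)*(z + 3)*(z**2 + 9).
Partial-fraction decomposition: -11*(605*z + 987)/(13572*(z**2 + 9)) - 133/(120*(z + 3)) + 187/(585*(z + 2)) + 331/(720*(z - 3)) - 66413/(20880*(z - 7)).
Integrate each term; A/(z−a) gives A·log|z−a|; the (Bz+D)/(z²+p²) term gives a log and an atan.

-66413*log(z - 7)/20880 + 331*log(z - 3)/720 + 187*log(z + 2)/585 - 133*log(z + 3)/120 - 6655*log(z**2 + 9)/27144 - 3619*atan(z/3)/13572 + C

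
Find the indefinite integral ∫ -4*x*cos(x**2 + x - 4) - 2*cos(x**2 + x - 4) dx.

Let u = x**2 + x - 4, so du = (2*x + 1) dx.
Rewriting, the integral becomes -2·∫ cos(u) du = -2·sin(u).
Substituting back, u = x**2 + x - 4.

-2*sin(x**2 + x - 4) + C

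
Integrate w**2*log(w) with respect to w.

Use integration by parts with u = log(w), dv = w**2 dw.
Then du = 1/w dw and v = w**3/3.

w**3*log(w)/3 - w**3/9 + C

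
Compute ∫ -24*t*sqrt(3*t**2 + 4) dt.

Let u = 3*t**2 + 4, so du = (6*t) dt.
Rewriting, the integral becomes -4·∫ √u du = -4·(2/3)u^(3/2).
Substituting back, u = 3*t**2 + 4.

-8*(3*t**2 + 4)**(3/2)/3 + C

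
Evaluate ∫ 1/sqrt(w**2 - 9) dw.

Substitute w = 3·sec(θ), so dw = 3·sec(θ)*tan(θ) dθ and the radical becomes sqrt(w**2 - 9) = 3·tan(θ) by the Pythagorean identity.
Integrate the resulting trig expression in θ, then back-substitute sec(θ) = w/3, tan(θ) = sqrt(w**2 - 9)/3 (absorbing any constant into C).

log(w + sqrt(w**2 - 9)) + C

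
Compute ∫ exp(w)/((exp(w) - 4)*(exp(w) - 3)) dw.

Let u = e^w, du = e^w dw.
The integral becomes ∫ du/((u-4)(u-3)); decompose into partial fractions.

log(exp(w) - 4) - log(exp(w) - 3) + C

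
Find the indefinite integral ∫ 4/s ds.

4*log(s) + 4*log(2) + C

Let u = 4*s**2, so du = (8*s) ds.
Rewriting, the integral becomes 2·∫ 1/u du = 2·log(u).
Substituting back, u = 4*s**2.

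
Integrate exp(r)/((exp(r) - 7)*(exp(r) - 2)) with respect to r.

log(exp(r) - 7)/5 - log(exp(r) - 2)/5 + C

Let u = e^r, du = e^r dr.
The integral becomes ∫ du/((u-7)(u-2)); decompose into partial fractions.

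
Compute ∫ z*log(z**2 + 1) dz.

z**2*log(z**2 + 1)/2 - z**2/2 + log(z**2 + 1)/2 + C

Let u = z**2 + 1, so du = (2*z) dz.
The integral becomes (1/2)·∫ log(u) du; integrate by parts with u′=log(u), dv′=du.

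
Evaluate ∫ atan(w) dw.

Use integration by parts with u = arctan(w), dv = dw.
Then du = 1/(w**2 + 1) dw.

w*atan(w) - log(w**2 + 1)/2 + C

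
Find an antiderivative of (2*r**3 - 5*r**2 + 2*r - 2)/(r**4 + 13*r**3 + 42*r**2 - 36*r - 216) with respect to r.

-log(r - 2)/160 + 107*log(r + 3)/45 - 107*log(r + 6)/288 + 313/(12*r + 72) + C

Factor the denominator: (r - 2)*(r + 3)*(r + 6)**2.
Partial-fraction decomposition: -107/(288*(r + 6)) - 313/(12*(r + 6)**2) + 107/(45*(r + 3)) - 1/(160*(r - 2)).
Integrate each term; A/(r−a) gives A·log|r−a|; A/(r−a)² gives −A/(r−a).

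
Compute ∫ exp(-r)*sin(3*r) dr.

Let I denote the integral. Integrate by parts with u = sin(3*r), dv = exp(-r) dr, so v = -exp(-r): I = -exp(-r)*sin(3*r) + 3·∫ exp(-r)*cos(3*r) dr.
Apply parts again with u = cos(3*r), dv = exp(-r) dr: ∫ exp(-r)*cos(3*r) dr = -exp(-r)*cos(3*r) − 3·I. Substituting back brings back I: I = -exp(-r)*sin(3*r) - 3*exp(-r)*cos(3*r) − 9·I.
Solving for I: (1 + 9)·I equals the remaining terms, so I = (1/10)·(-exp(-r)*sin(3*r) - 3*exp(-r)*cos(3*r)).

-exp(-r)*sin(3*r)/10 - 3*exp(-r)*cos(3*r)/10 + C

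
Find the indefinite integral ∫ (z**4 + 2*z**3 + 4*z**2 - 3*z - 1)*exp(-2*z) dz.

Use integration by parts with u = z**4 + 2*z**3 + 4*z**2 - 3*z - 1, dv = exp(-2*z) dz, so v = -exp(-2*z)/2.
Apply parts 4 times (tabular method): alternate signs, differentiate u down to 0, integrate dv up.

(-2*z**4 - 8*z**3 - 20*z**2 - 14*z - 5)*exp(-2*z)/4 + C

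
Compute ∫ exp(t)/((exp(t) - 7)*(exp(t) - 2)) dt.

Let u = e^t, du = e^t dt.
The integral becomes ∫ du/((u-7)(u-2)); decompose into partial fractions.

log(exp(t) - 7)/5 - log(exp(t) - 2)/5 + C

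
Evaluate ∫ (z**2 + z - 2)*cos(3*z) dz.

Use integration by parts with u = z**2 + z - 2, dv = cos(3*z) dz, so v = sin(3*z)/3.
Apply parts 2 times (tabular method): alternate signs, differentiate u down to 0, integrate dv up.

z**2*sin(3*z)/3 + z*sin(3*z)/3 + 2*z*cos(3*z)/9 - 20*sin(3*z)/27 + cos(3*z)/9 + C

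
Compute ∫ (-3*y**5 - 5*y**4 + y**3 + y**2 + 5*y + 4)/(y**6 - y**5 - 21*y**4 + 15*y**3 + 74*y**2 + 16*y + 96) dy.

-177*log(y - 4)/34 + 1079*log(y - 3)/350 + log(y + 2)/50 - 108*log(y + 4)/119 + 9*log(y**2 + 1)/1700 - 13*atan(y)/850 + C

Factor the denominator: (y - 4)*(y - 3)*(y + 2)*(y + 4)*(y**2 + 1).
Partial-fraction decomposition: (9*y - 13)/(850*(y**2 + 1)) - 108/(119*(y + 4)) + 1/(50*(y + 2)) + 1079/(350*(y - 3)) - 177/(34*(y - 4)).
Integrate each term; A/(y−a) gives A·log|y−a|; the (By+D)/(y²+p²) term gives a log and an atan.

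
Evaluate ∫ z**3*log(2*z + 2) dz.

z**4*log(2*z + 2)/4 - z**4/16 + z**3/12 - z**2/8 + z/4 - log(z + 1)/4 + C

Use integration by parts with u = log(2*z + 2), dv = z**3 dz.
Then du = 2/(2*z + 2) dz and v = z**4/4.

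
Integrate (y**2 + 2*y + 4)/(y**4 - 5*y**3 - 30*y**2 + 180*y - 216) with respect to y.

13*log(y - 6)/36 - 19*log(y - 3)/27 + 3*log(y - 2)/8 - 7*log(y + 6)/216 + C

Factor the denominator: (y - 6)*(y - 3)*(y - 2)*(y + 6).
Partial-fraction decomposition: -7/(216*(y + 6)) + 3/(8*(y - 2)) - 19/(27*(y - 3)) + 13/(36*(y - 6)).
Integrate each term: A/(y−a) contributes A·log|y−a|.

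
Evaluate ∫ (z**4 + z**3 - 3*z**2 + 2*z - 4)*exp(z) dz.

Use integration by parts with u = z**4 + z**3 - 3*z**2 + 2*z - 4, dv = exp(z) dz, so v = exp(z).
Apply parts 4 times (tabular method): alternate signs, differentiate u down to 0, integrate dv up.

(z**4 - 3*z**3 + 6*z**2 - 10*z + 6)*exp(z) + C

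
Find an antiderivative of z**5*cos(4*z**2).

z**4*sin(4*z**2)/8 + z**2*cos(4*z**2)/16 - sin(4*z**2)/64 + C

Let u = z², du = 2z dz; rewrite as (1/2)∫ u^2·cos(4u) du.
Now integrate by parts 2 times.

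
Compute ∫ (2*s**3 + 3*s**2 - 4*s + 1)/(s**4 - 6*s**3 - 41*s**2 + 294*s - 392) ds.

403*log(s - 7)/105 - 161*log(s - 4)/66 + 7*log(s - 2)/30 + 85*log(s + 7)/231 + C

Factor the denominator: (s - 7)*(s - 4)*(s - 2)*(s + 7).
Partial-fraction decomposition: 85/(231*(s + 7)) + 7/(30*(s - 2)) - 161/(66*(s - 4)) + 403/(105*(s - 7)).
Integrate each term: A/(s−a) contributes A·log|s−a|.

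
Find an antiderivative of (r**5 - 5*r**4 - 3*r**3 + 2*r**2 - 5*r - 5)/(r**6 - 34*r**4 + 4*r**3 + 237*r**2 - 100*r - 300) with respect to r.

-71*log(r - 5)/864 + 3007*log(r - 2)/11025 + log(r + 1)/432 - 539*log(r + 3)/800 + 1161*log(r + 5)/784 - 79/(315*r - 630) + C

Factor the denominator: (r - 5)*(r - 2)**2*(r + 1)*(r + 3)*(r + 5).
Partial-fraction decomposition: 1161/(784*(r + 5)) - 539/(800*(r + 3)) + 1/(432*(r + 1)) + 3007/(11025*(r - 2)) + 79/(315*(r - 2)**2) - 71/(864*(r - 5)).
Integrate each term; A/(r−a) gives A·log|r−a|; A/(r−a)² gives −A/(r−a).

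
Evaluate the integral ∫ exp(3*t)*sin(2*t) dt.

Let I denote the integral. Integrate by parts with u = sin(2*t), dv = exp(3*t) dt, so v = exp(3*t)/3: I = exp(3*t)*sin(2*t)/3 − (2/3)·∫ exp(3*t)*cos(2*t) dt.
Apply parts again with u = cos(2*t), dv = exp(3*t) dt: ∫ exp(3*t)*cos(2*t) dt = exp(3*t)*cos(2*t)/3 + (2/3)·I. Substituting back brings back I: I = exp(3*t)*sin(2*t)/3 - 2*exp(3*t)*cos(2*t)/9 − (4/9)·I.
Solving for I: (1 + 4/9)·I equals the remaining terms, so I = (9/13)·(exp(3*t)*sin(2*t)/3 - 2*exp(3*t)*cos(2*t)/9).

3*exp(3*t)*sin(2*t)/13 - 2*exp(3*t)*cos(2*t)/13 + C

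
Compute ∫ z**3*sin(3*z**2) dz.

-z**2*cos(3*z**2)/6 + sin(3*z**2)/18 + C

Let u = z², du = 2z dz; rewrite as (1/2)∫ u^1·sin(3u) du.
Now integrate by parts 1 time.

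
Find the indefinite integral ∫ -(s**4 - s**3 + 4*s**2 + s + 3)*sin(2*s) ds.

s**4*cos(2*s)/2 - s**3*sin(2*s) - s**3*cos(2*s)/2 + 3*s**2*sin(2*s)/4 + s**2*cos(2*s)/2 - s*sin(2*s)/2 + 5*s*cos(2*s)/4 - 5*sin(2*s)/8 + 5*cos(2*s)/4 + C

Use integration by parts with u = s**4 - s**3 + 4*s**2 + s + 3, dv = -sin(2*s) ds, so v = cos(2*s)/2.
Apply parts 4 times (tabular method): alternate signs, differentiate u down to 0, integrate dv up.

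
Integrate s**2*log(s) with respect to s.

Use integration by parts with u = log(s), dv = s**2 ds.
Then du = 1/s ds and v = s**3/3.

s**3*log(s)/3 - s**3/9 + C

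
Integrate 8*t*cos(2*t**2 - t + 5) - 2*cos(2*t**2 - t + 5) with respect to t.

2*sin(2*t**2 - t + 5) + C

Let u = 2*t**2 - t + 5, so du = (4*t - 1) dt.
Rewriting, the integral becomes 2·∫ cos(u) du = 2·sin(u).
Substituting back, u = 2*t**2 - t + 5.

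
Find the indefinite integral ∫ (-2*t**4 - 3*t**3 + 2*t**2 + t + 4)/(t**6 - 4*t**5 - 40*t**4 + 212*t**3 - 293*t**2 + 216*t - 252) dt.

Factor the denominator: (t - 6)*(t - 3)*(t - 2)*(t + 7)*(t**2 + 1).
Partial-fraction decomposition: -2*(21*t - 22)/(4625*(t**2 + 1)) + 613/(9750*(t + 7)) - 7/(30*(t - 2)) + 109/(150*(t - 3)) - 1579/(2886*(t - 6)).
Integrate each term; A/(t−a) gives A·log|t−a|; the (Bt+D)/(t²+p²) term gives a log and an atan.

-1579*log(t - 6)/2886 + 109*log(t - 3)/150 - 7*log(t - 2)/30 + 613*log(t + 7)/9750 - 21*log(t**2 + 1)/4625 + 44*atan(t)/4625 + C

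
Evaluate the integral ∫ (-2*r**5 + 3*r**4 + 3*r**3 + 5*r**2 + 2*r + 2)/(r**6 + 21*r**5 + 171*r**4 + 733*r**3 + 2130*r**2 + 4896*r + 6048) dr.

-345523*log(r + 4)/11250 + 9481*log(r + 6)/90 - 40021*log(r + 7)/522 + 12167*log(r**2 + 9)/652500 - 49231*atan(r/3)/326250 - 1349/(75*r + 300) + C

Factor the denominator: (r + 4)**2*(r + 6)*(r + 7)*(r**2 + 9).
Partial-fraction decomposition: (12167*r - 147693)/(326250*(r**2 + 9)) - 40021/(522*(r + 7)) + 9481/(90*(r + 6)) - 345523/(11250*(r + 4)) + 1349/(75*(r + 4)**2).
Integrate each term; A/(r−a) gives A·log|r−a|; the (Br+D)/(r²+p²) term gives a log and an atan.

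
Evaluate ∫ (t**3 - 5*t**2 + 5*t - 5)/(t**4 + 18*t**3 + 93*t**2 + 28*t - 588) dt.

Factor the denominator: (t - 2)*(t + 6)*(t + 7)**2.
Partial-fraction decomposition: -4282/(81*(t + 7)) - 628/(9*(t + 7)**2) + 431/(8*(t + 6)) - 7/(648*(t - 2)).
Integrate each term; A/(t−a) gives A·log|t−a|; A/(t−a)² gives −A/(t−a).

-7*log(t - 2)/648 + 431*log(t + 6)/8 - 4282*log(t + 7)/81 + 628/(9*t + 63) + C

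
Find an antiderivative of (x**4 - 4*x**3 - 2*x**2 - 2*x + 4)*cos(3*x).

Use integration by parts with u = x**4 - 4*x**3 - 2*x**2 - 2*x + 4, dv = cos(3*x) dx, so v = sin(3*x)/3.
Apply parts 4 times (tabular method): alternate signs, differentiate u down to 0, integrate dv up.

x**4*sin(3*x)/3 - 4*x**3*sin(3*x)/3 + 4*x**3*cos(3*x)/9 - 10*x**2*sin(3*x)/9 - 4*x**2*cos(3*x)/3 + 2*x*sin(3*x)/9 - 20*x*cos(3*x)/27 + 128*sin(3*x)/81 + 2*cos(3*x)/27 + C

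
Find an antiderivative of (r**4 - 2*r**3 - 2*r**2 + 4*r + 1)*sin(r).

-r**4*cos(r) + 4*r**3*sin(r) + 2*r**3*cos(r) - 6*r**2*sin(r) + 14*r**2*cos(r) - 28*r*sin(r) - 16*r*cos(r) + 16*sin(r) - 29*cos(r) + C

Use integration by parts with u = r**4 - 2*r**3 - 2*r**2 + 4*r + 1, dv = sin(r) dr, so v = -cos(r).
Apply parts 4 times (tabular method): alternate signs, differentiate u down to 0, integrate dv up.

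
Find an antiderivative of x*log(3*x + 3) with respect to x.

Use integration by parts with u = log(3*x + 3), dv = x dx.
Then du = 3/(3*x + 3) dx and v = x**2/2.

x**2*log(3*x + 3)/2 - x**2/4 + x/2 - log(x + 1)/2 + C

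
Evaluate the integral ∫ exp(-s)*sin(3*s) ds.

Let I denote the integral. Integrate by parts with u = sin(3*s), dv = exp(-s) ds, so v = -exp(-s): I = -exp(-s)*sin(3*s) + 3·∫ exp(-s)*cos(3*s) ds.
Apply parts again with u = cos(3*s), dv = exp(-s) ds: ∫ exp(-s)*cos(3*s) ds = -exp(-s)*cos(3*s) − 3·I. Substituting back brings back I: I = -exp(-s)*sin(3*s) - 3*exp(-s)*cos(3*s) − 9·I.
Solving for I: (1 + 9)·I equals the remaining terms, so I = (1/10)·(-exp(-s)*sin(3*s) - 3*exp(-s)*cos(3*s)).

-exp(-s)*sin(3*s)/10 - 3*exp(-s)*cos(3*s)/10 + C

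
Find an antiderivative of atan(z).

z*atan(z) - log(z**2 + 1)/2 + C

Use integration by parts with u = arctan(z), dv = dz.
Then du = 1/(z**2 + 1) dz.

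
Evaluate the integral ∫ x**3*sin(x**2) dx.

-x**2*cos(x**2)/2 + sin(x**2)/2 + C

Let u = x², du = 2x dx; rewrite as (1/2)∫ u^1·sin(1u) du.
Now integrate by parts 1 time.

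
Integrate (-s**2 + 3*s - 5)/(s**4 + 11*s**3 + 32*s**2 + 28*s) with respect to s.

Factor the denominator: s*(s + 2)**2*(s + 7).
Partial-fraction decomposition: 3/(7*(s + 7)) - 1/(4*(s + 2)) + 3/(2*(s + 2)**2) - 5/(28*s).
Integrate each term; A/(s−a) gives A·log|s−a|; A/(s−a)² gives −A/(s−a).

-5*log(s)/28 - log(s + 2)/4 + 3*log(s + 7)/7 - 3/(2*s + 4) + C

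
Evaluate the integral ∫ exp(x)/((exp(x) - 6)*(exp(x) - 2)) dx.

Let u = e^x, du = e^x dx.
The integral becomes ∫ du/((u-2)(u-6)); decompose into partial fractions.

log(exp(x) - 6)/4 - log(exp(x) - 2)/4 + C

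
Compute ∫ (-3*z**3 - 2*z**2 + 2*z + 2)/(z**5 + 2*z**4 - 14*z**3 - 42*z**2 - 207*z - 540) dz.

-413*log(z - 5)/2448 - 59*log(z + 3)/144 + 154*log(z + 4)/225 - 811*log(z**2 + 9)/15300 - 826*atan(z/3)/3825 + C

Factor the denominator: (z - 5)*(z + 3)*(z + 4)*(z**2 + 9).
Partial-fraction decomposition: -(811*z + 4956)/(7650*(z**2 + 9)) + 154/(225*(z + 4)) - 59/(144*(z + 3)) - 413/(2448*(z - 5)).
Integrate each term; A/(z−a) gives A·log|z−a|; the (Bz+D)/(z²+p²) term gives a log and an atan.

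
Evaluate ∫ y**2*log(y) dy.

y**3*log(y)/3 - y**3/9 + C

Use integration by parts with u = log(y), dv = y**2 dy.
Then du = 1/y dy and v = y**3/3.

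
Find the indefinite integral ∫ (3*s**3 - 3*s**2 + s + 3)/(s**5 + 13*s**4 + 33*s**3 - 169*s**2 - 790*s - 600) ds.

151*log(s - 4)/4050 + log(s + 1)/100 + 4903*log(s + 5)/324 - 759*log(s + 6)/50 + 113/(9*s + 45) + C

Factor the denominator: (s - 4)*(s + 1)*(s + 5)**2*(s + 6).
Partial-fraction decomposition: -759/(50*(s + 6)) + 4903/(324*(s + 5)) - 113/(9*(s + 5)**2) + 1/(100*(s + 1)) + 151/(4050*(s - 4)).
Integrate each term; A/(s−a) gives A·log|s−a|; A/(s−a)² gives −A/(s−a).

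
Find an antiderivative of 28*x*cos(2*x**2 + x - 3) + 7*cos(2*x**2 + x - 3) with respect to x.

Let u = 2*x**2 + x - 3, so du = (4*x + 1) dx.
Rewriting, the integral becomes 7·∫ cos(u) du = 7·sin(u).
Substituting back, u = 2*x**2 + x - 3.

7*sin(2*x**2 + x - 3) + C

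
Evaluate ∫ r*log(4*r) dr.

Use integration by parts with u = log(4*r), dv = r dr.
Then du = 1/r dr and v = r**2/2.

r**2*(log(r) + 2*log(2))/2 - r**2/4 + C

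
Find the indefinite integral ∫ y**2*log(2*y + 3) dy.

y**3*log(2*y + 3)/3 - y**3/9 + y**2/4 - 3*y/4 + 9*log(2*y + 3)/8 + C

Use integration by parts with u = log(2*y + 3), dv = y**2 dy.
Then du = 2/(2*y + 3) dy and v = y**3/3.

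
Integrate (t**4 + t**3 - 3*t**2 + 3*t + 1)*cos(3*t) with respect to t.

Use integration by parts with u = t**4 + t**3 - 3*t**2 + 3*t + 1, dv = cos(3*t) dt, so v = sin(3*t)/3.
Apply parts 4 times (tabular method): alternate signs, differentiate u down to 0, integrate dv up.

t**4*sin(3*t)/3 + t**3*sin(3*t)/3 + 4*t**3*cos(3*t)/9 - 13*t**2*sin(3*t)/9 + t**2*cos(3*t)/3 + 7*t*sin(3*t)/9 - 26*t*cos(3*t)/27 + 53*sin(3*t)/81 + 7*cos(3*t)/27 + C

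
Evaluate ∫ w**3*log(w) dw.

Use integration by parts with u = log(w), dv = w**3 dw.
Then du = 1/w dw and v = w**4/4.

w**4*log(w)/4 - w**4/16 + C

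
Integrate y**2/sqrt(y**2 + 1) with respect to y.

Substitute y = tan(θ), so dy = sec(θ)^2 dθ and the radical becomes sqrt(y**2 + 1) = sec(θ) by the Pythagorean identity.
Integrate the resulting trig expression in θ, then back-substitute tan(θ) = y, sec(θ) = sqrt(y**2 + 1) (absorbing any constant into C).

y*sqrt(y**2 + 1)/2 - log(y + sqrt(y**2 + 1))/2 + C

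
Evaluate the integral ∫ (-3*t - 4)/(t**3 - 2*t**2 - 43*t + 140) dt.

-19*log(t - 5)/12 + 16*log(t - 4)/11 + 17*log(t + 7)/132 + C

Factor the denominator: (t - 5)*(t - 4)*(t + 7).
Partial-fraction decomposition: 17/(132*(t + 7)) + 16/(11*(t - 4)) - 19/(12*(t - 5)).
Integrate each term: A/(t−a) contributes A·log|t−a|.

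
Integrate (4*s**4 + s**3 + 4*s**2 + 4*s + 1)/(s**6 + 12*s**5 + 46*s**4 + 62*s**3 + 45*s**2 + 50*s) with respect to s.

Factor the denominator: s*(s + 2)*(s + 5)**2*(s**2 + 1).
Partial-fraction decomposition: -(17*s - 7)/(338*(s**2 + 1)) + 57229/(76050*(s + 5)) + 1228/(195*(s + 5)**2) - 13/(18*(s + 2)) + 1/(50*s).
Integrate each term; A/(s−a) gives A·log|s−a|; the (Bs+D)/(s²+p²) term gives a log and an atan.

log(s)/50 - 13*log(s + 2)/18 + 57229*log(s + 5)/76050 - 17*log(s**2 + 1)/676 + 7*atan(s)/338 - 1228/(195*s + 975) + C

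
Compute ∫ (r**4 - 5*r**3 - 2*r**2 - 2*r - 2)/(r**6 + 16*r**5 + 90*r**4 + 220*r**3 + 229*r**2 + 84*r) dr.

-log(r)/42 + 17*log(r + 1)/36 - 101*log(r + 3)/24 + 275*log(r + 4)/54 - 2015*log(r + 7)/1512 + 1/(9*r + 9) + C

Factor the denominator: r*(r + 1)**2*(r + 3)*(r + 4)*(r + 7).
Partial-fraction decomposition: -2015/(1512*(r + 7)) + 275/(54*(r + 4)) - 101/(24*(r + 3)) + 17/(36*(r + 1)) - 1/(9*(r + 1)**2) - 1/(42*r).
Integrate each term; A/(r−a) gives A·log|r−a|; A/(r−a)² gives −A/(r−a).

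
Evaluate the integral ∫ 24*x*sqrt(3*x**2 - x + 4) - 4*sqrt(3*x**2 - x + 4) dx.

Let u = 3*x**2 - x + 4, so du = (6*x - 1) dx.
Rewriting, the integral becomes 4·∫ √u du = 4·(2/3)u^(3/2).
Substituting back, u = 3*x**2 - x + 4.

8*(3*x**2 - x + 4)**(3/2)/3 + C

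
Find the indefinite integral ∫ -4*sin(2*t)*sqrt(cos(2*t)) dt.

Let u = cos(2*t), so du = (-2*sin(2*t)) dt.
Rewriting, the integral becomes 2·∫ √u du = 2·(2/3)u^(3/2).
Substituting back, u = cos(2*t).

4*cos(2*t)**(3/2)/3 + C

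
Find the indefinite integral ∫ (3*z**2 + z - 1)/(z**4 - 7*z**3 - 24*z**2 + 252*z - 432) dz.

Factor the denominator: (z - 6)*(z - 4)*(z - 3)*(z + 6).
Partial-fraction decomposition: -101/(1080*(z + 6)) + 29/(27*(z - 3)) - 51/(20*(z - 4)) + 113/(72*(z - 6)).
Integrate each term: A/(z−a) contributes A·log|z−a|.

113*log(z - 6)/72 - 51*log(z - 4)/20 + 29*log(z - 3)/27 - 101*log(z + 6)/1080 + C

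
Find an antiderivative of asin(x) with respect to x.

x*asin(x) + sqrt(-x**2 + 1) + C

Use integration by parts with u = arcsin(x), dv = dx.
Then du = 1/sqrt(-x**2 + 1) dx.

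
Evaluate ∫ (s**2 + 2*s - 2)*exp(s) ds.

Use integration by parts with u = s**2 + 2*s - 2, dv = exp(s) ds, so v = exp(s).
Apply parts 2 times (tabular method): alternate signs, differentiate u down to 0, integrate dv up.

(s**2 - 2)*exp(s) + C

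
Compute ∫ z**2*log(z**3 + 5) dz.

Let u = z**3 + 5, so du = (3*z**2) dz.
The integral becomes (1/3)·∫ log(u) du; integrate by parts with u′=log(u), dv′=du.

z**3*log(z**3 + 5)/3 - z**3/3 + 5*log(z**3 + 5)/3 + C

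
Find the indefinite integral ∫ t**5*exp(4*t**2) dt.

(8*t**4 - 4*t**2 + 1)*exp(4*t**2)/64 + C

Let u = t², du = 2t dt; rewrite as (1/2)∫ u^2·exp(4u) du.
Now integrate by parts 2 times.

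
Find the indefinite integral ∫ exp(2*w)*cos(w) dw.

Let I denote the integral. Integrate by parts with u = cos(w), dv = exp(2*w) dw, so v = exp(2*w)/2: I = exp(2*w)*cos(w)/2 + (1/2)·∫ exp(2*w)*sin(w) dw.
Apply parts again with u = sin(w), dv = exp(2*w) dw: ∫ exp(2*w)*sin(w) dw = exp(2*w)*sin(w)/2 − (1/2)·I. Substituting back brings back I: I = exp(2*w)*sin(w)/4 + exp(2*w)*cos(w)/2 − (1/4)·I.
Solving for I: (1 + 1/4)·I equals the remaining terms, so I = (4/5)·(exp(2*w)*sin(w)/4 + exp(2*w)*cos(w)/2).

exp(2*w)*sin(w)/5 + 2*exp(2*w)*cos(w)/5 + C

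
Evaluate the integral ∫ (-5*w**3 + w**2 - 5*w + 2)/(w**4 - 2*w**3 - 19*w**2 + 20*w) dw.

Factor the denominator: w*(w - 5)*(w - 1)*(w + 4).
Partial-fraction decomposition: -179/(90*(w + 4)) + 7/(20*(w - 1)) - 623/(180*(w - 5)) + 1/(10*w).
Integrate each term: A/(w−a) contributes A·log|w−a|.

log(w)/10 - 623*log(w - 5)/180 + 7*log(w - 1)/20 - 179*log(w + 4)/90 + C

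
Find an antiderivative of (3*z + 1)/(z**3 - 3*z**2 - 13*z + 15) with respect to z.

Factor the denominator: (z - 5)*(z - 1)*(z + 3).
Partial-fraction decomposition: -1/(4*(z + 3)) - 1/(4*(z - 1)) + 1/(2*(z - 5)).
Integrate each term: A/(z−a) contributes A·log|z−a|.

log(z - 5)/2 - log(z**2 + 2*z - 3)/4 + C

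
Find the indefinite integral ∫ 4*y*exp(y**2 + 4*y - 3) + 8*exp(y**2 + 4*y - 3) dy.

2*exp(y**2 + 4*y - 3) + C

Let u = y**2 + 4*y - 3, so du = (2*y + 4) dy.
Rewriting, the integral becomes 2·∫ e^u du = 2·e^u.
Substituting back, u = y**2 + 4*y - 3.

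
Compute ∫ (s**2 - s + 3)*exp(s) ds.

(s**2 - 3*s + 6)*exp(s) + C

Use integration by parts with u = s**2 - s + 3, dv = exp(s) ds, so v = exp(s).
Apply parts 2 times (tabular method): alternate signs, differentiate u down to 0, integrate dv up.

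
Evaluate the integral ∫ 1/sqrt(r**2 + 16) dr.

log(r + sqrt(r**2 + 16)) + C

Substitute r = 4·tan(θ), so dr = 4·sec(θ)^2 dθ and the radical becomes sqrt(r**2 + 16) = 4·sec(θ) by the Pythagorean identity.
Integrate the resulting trig expression in θ, then back-substitute tan(θ) = r/4, sec(θ) = sqrt(r**2 + 16)/4 (absorbing any constant into C).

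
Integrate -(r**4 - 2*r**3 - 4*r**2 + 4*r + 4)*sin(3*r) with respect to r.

r**4*cos(3*r)/3 - 4*r**3*sin(3*r)/9 - 2*r**3*cos(3*r)/3 + 2*r**2*sin(3*r)/3 - 16*r**2*cos(3*r)/9 + 32*r*sin(3*r)/27 + 16*r*cos(3*r)/9 - 16*sin(3*r)/27 + 140*cos(3*r)/81 + C

Use integration by parts with u = r**4 - 2*r**3 - 4*r**2 + 4*r + 4, dv = -sin(3*r) dr, so v = cos(3*r)/3.
Apply parts 4 times (tabular method): alternate signs, differentiate u down to 0, integrate dv up.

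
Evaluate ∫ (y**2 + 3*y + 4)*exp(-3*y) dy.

(-9*y**2 - 33*y - 47)*exp(-3*y)/27 + C

Use integration by parts with u = y**2 + 3*y + 4, dv = exp(-3*y) dy, so v = -exp(-3*y)/3.
Apply parts 2 times (tabular method): alternate signs, differentiate u down to 0, integrate dv up.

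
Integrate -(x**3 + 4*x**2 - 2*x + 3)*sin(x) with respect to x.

Use integration by parts with u = x**3 + 4*x**2 - 2*x + 3, dv = -sin(x) dx, so v = cos(x).
Apply parts 3 times (tabular method): alternate signs, differentiate u down to 0, integrate dv up.

x**3*cos(x) - 3*x**2*sin(x) + 4*x**2*cos(x) - 8*x*sin(x) - 8*x*cos(x) + 8*sin(x) - 5*cos(x) + C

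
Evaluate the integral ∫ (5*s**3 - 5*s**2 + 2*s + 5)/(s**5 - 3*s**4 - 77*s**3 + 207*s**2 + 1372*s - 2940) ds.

1489*log(s - 7)/840 - 917*log(s - 6)/572 + 29*log(s - 2)/1260 + 755*log(s + 5)/1848 - 1969*log(s + 7)/3276 + C

Factor the denominator: (s - 7)*(s - 6)*(s - 2)*(s + 5)*(s + 7).
Partial-fraction decomposition: -1969/(3276*(s + 7)) + 755/(1848*(s + 5)) + 29/(1260*(s - 2)) - 917/(572*(s - 6)) + 1489/(840*(s - 7)).
Integrate each term: A/(s−a) contributes A·log|s−a|.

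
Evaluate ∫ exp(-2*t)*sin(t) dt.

-2*exp(-2*t)*sin(t)/5 - exp(-2*t)*cos(t)/5 + C

Let I denote the integral. Integrate by parts with u = sin(t), dv = exp(-2*t) dt, so v = -exp(-2*t)/2: I = -exp(-2*t)*sin(t)/2 + (1/2)·∫ exp(-2*t)*cos(t) dt.
Apply parts again with u = cos(t), dv = exp(-2*t) dt: ∫ exp(-2*t)*cos(t) dt = -exp(-2*t)*cos(t)/2 − (1/2)·I. Substituting back brings back I: I = -exp(-2*t)*sin(t)/2 - exp(-2*t)*cos(t)/4 − (1/4)·I.
Solving for I: (1 + 1/4)·I equals the remaining terms, so I = (4/5)·(-exp(-2*t)*sin(t)/2 - exp(-2*t)*cos(t)/4).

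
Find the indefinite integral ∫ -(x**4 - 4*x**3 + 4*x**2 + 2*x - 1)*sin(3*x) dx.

x**4*cos(3*x)/3 - 4*x**3*sin(3*x)/9 - 4*x**3*cos(3*x)/3 + 4*x**2*sin(3*x)/3 + 8*x**2*cos(3*x)/9 - 16*x*sin(3*x)/27 + 14*x*cos(3*x)/9 - 14*sin(3*x)/27 - 43*cos(3*x)/81 + C

Use integration by parts with u = x**4 - 4*x**3 + 4*x**2 + 2*x - 1, dv = -sin(3*x) dx, so v = cos(3*x)/3.
Apply parts 4 times (tabular method): alternate signs, differentiate u down to 0, integrate dv up.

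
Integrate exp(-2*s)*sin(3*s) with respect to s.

-2*exp(-2*s)*sin(3*s)/13 - 3*exp(-2*s)*cos(3*s)/13 + C

Let I denote the integral. Integrate by parts with u = sin(3*s), dv = exp(-2*s) ds, so v = -exp(-2*s)/2: I = -exp(-2*s)*sin(3*s)/2 + (3/2)·∫ exp(-2*s)*cos(3*s) ds.
Apply parts again with u = cos(3*s), dv = exp(-2*s) ds: ∫ exp(-2*s)*cos(3*s) ds = -exp(-2*s)*cos(3*s)/2 − (3/2)·I. Substituting back brings back I: I = -exp(-2*s)*sin(3*s)/2 - 3*exp(-2*s)*cos(3*s)/4 − (9/4)·I.
Solving for I: (1 + 9/4)·I equals the remaining terms, so I = (4/13)·(-exp(-2*s)*sin(3*s)/2 - 3*exp(-2*s)*cos(3*s)/4).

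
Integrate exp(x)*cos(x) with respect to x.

exp(x)*sin(x)/2 + exp(x)*cos(x)/2 + C

Let I denote the integral. Integrate by parts with u = cos(x), dv = exp(x) dx, so v = exp(x): I = exp(x)*cos(x) + ∫ exp(x)*sin(x) dx.
Apply parts again with u = sin(x), dv = exp(x) dx: ∫ exp(x)*sin(x) dx = exp(x)*sin(x) − I. Substituting back brings back I: I = exp(x)*sin(x) + exp(x)*cos(x) − I.
Solving for I: (1 + 1)·I equals the remaining terms, so I = (1/2)·(exp(x)*sin(x) + exp(x)*cos(x)).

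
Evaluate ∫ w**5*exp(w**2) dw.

Let u = w², du = 2w dw; rewrite as (1/2)∫ u^2·exp(1u) du.
Now integrate by parts 2 times.

(w**4 - 2*w**2 + 2)*exp(w**2)/2 + C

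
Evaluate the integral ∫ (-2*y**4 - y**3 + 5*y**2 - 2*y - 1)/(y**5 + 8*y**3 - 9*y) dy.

log(y)/9 - log(y - 1)/20 + log(y + 1)/4 - 52*log(y**2 + 9)/45 - 7*atan(y/3)/30 + C

Factor the denominator: y*(y - 1)*(y + 1)*(y**2 + 9).
Partial-fraction decomposition: -(208*y + 63)/(90*(y**2 + 9)) + 1/(4*(y + 1)) - 1/(20*(y - 1)) + 1/(9*y).
Integrate each term; A/(y−a) gives A·log|y−a|; the (By+D)/(y²+p²) term gives a log and an atan.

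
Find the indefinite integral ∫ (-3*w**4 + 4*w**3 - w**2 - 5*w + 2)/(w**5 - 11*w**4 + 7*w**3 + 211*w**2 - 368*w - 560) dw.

-1971*log(w - 7)/176 + 1423*log(w - 5)/108 - 91*log(w - 4)/20 + log(w + 1)/720 - 509*log(w + 4)/1188 + C

Factor the denominator: (w - 7)*(w - 5)*(w - 4)*(w + 1)*(w + 4).
Partial-fraction decomposition: -509/(1188*(w + 4)) + 1/(720*(w + 1)) - 91/(20*(w - 4)) + 1423/(108*(w - 5)) - 1971/(176*(w - 7)).
Integrate each term: A/(w−a) contributes A·log|w−a|.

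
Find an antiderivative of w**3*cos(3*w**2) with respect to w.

Let u = w², du = 2w dw; rewrite as (1/2)∫ u^1·cos(3u) du.
Now integrate by parts 1 time.

w**2*sin(3*w**2)/6 + cos(3*w**2)/18 + C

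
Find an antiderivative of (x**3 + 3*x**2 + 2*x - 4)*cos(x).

x**3*sin(x) + 3*x**2*sin(x) + 3*x**2*cos(x) - 4*x*sin(x) + 6*x*cos(x) - 10*sin(x) - 4*cos(x) + C

Use integration by parts with u = x**3 + 3*x**2 + 2*x - 4, dv = cos(x) dx, so v = sin(x).
Apply parts 3 times (tabular method): alternate signs, differentiate u down to 0, integrate dv up.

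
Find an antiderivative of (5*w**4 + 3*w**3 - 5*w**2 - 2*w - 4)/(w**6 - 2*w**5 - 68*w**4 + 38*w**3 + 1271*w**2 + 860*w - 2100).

Factor the denominator: (w - 7)*(w - 6)*(w - 1)*(w + 2)*(w + 5)**2.
Partial-fraction decomposition: -2215/(11616*(w + 5)) + 877/(792*(w + 5)**2) - 1/(54*(w + 2)) - 1/(1080*(w - 1)) - 1733/(1210*(w - 6)) + 473/(288*(w - 7)).
Integrate each term; A/(w−a) gives A·log|w−a|; A/(w−a)² gives −A/(w−a).

473*log(w - 7)/288 - 1733*log(w - 6)/1210 - log(w - 1)/1080 - log(w + 2)/54 - 2215*log(w + 5)/11616 - 877/(792*w + 3960) + C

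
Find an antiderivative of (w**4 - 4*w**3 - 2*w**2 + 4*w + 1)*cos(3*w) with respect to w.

w**4*sin(3*w)/3 - 4*w**3*sin(3*w)/3 + 4*w**3*cos(3*w)/9 - 10*w**2*sin(3*w)/9 - 4*w**2*cos(3*w)/3 + 20*w*sin(3*w)/9 - 20*w*cos(3*w)/27 + 47*sin(3*w)/81 + 20*cos(3*w)/27 + C

Use integration by parts with u = w**4 - 4*w**3 - 2*w**2 + 4*w + 1, dv = cos(3*w) dw, so v = sin(3*w)/3.
Apply parts 4 times (tabular method): alternate signs, differentiate u down to 0, integrate dv up.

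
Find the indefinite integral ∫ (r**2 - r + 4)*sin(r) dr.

Use integration by parts with u = r**2 - r + 4, dv = sin(r) dr, so v = -cos(r).
Apply parts 2 times (tabular method): alternate signs, differentiate u down to 0, integrate dv up.

-r**2*cos(r) + 2*r*sin(r) + r*cos(r) - sin(r) - 2*cos(r) + C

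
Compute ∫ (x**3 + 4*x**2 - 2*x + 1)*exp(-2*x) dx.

Use integration by parts with u = x**3 + 4*x**2 - 2*x + 1, dv = exp(-2*x) dx, so v = -exp(-2*x)/2.
Apply parts 3 times (tabular method): alternate signs, differentiate u down to 0, integrate dv up.

(-4*x**3 - 22*x**2 - 14*x - 11)*exp(-2*x)/8 + C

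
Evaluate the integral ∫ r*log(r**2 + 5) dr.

r**2*log(r**2 + 5)/2 - r**2/2 + 5*log(r**2 + 5)/2 + C

Let u = r**2 + 5, so du = (2*r) dr.
The integral becomes (1/2)·∫ log(u) du; integrate by parts with u′=log(u), dv′=du.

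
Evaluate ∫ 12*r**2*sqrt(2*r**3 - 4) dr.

Let u = 2*r**3 - 4, so du = (6*r**2) dr.
Rewriting, the integral becomes 2·∫ √u du = 2·(2/3)u^(3/2).
Substituting back, u = 2*r**3 - 4.

4*(2*r**3 - 4)**(3/2)/3 + C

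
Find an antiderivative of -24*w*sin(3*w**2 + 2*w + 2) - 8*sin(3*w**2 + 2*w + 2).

Let u = 3*w**2 + 2*w + 2, so du = (6*w + 2) dw.
Rewriting, the integral becomes -4·∫ sin(u) du = -4·-cos(u).
Substituting back, u = 3*w**2 + 2*w + 2.

4*cos(3*w**2 + 2*w + 2) + C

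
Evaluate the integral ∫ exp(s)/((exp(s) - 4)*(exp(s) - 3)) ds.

Let u = e^s, du = e^s ds.
The integral becomes ∫ du/((u-4)(u-3)); decompose into partial fractions.

log(exp(s) - 4) - log(exp(s) - 3) + C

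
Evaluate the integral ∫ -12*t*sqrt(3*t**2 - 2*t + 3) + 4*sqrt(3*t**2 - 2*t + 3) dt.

-4*(3*t**2 - 2*t + 3)**(3/2)/3 + C

Let u = 3*t**2 - 2*t + 3, so du = (6*t - 2) dt.
Rewriting, the integral becomes -2·∫ √u du = -2·(2/3)u^(3/2).
Substituting back, u = 3*t**2 - 2*t + 3.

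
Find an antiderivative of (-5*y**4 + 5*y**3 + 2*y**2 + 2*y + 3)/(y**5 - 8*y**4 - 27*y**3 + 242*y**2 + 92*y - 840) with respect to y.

-2035*log(y - 7)/108 + 483*log(y - 6)/32 - 5*log(y - 2)/112 + 113*log(y + 2)/864 - 337*log(y + 5)/252 + C

Factor the denominator: (y - 7)*(y - 6)*(y - 2)*(y + 2)*(y + 5).
Partial-fraction decomposition: -337/(252*(y + 5)) + 113/(864*(y + 2)) - 5/(112*(y - 2)) + 483/(32*(y - 6)) - 2035/(108*(y - 7)).
Integrate each term: A/(y−a) contributes A·log|y−a|.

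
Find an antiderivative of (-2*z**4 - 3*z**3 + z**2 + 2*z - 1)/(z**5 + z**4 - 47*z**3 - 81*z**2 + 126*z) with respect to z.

Factor the denominator: z*(z - 7)*(z - 1)*(z + 3)*(z + 6).
Partial-fraction decomposition: -1921/(1638*(z + 6)) + 79/(360*(z + 3)) + 1/(56*(z - 1)) - 1923/(1820*(z - 7)) - 1/(126*z).
Integrate each term: A/(z−a) contributes A·log|z−a|.

-log(z)/126 - 1923*log(z - 7)/1820 + log(z - 1)/56 + 79*log(z + 3)/360 - 1921*log(z + 6)/1638 + C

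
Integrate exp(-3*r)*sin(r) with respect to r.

Let I denote the integral. Integrate by parts with u = sin(r), dv = exp(-3*r) dr, so v = -exp(-3*r)/3: I = -exp(-3*r)*sin(r)/3 + (1/3)·∫ exp(-3*r)*cos(r) dr.
Apply parts again with u = cos(r), dv = exp(-3*r) dr: ∫ exp(-3*r)*cos(r) dr = -exp(-3*r)*cos(r)/3 − (1/3)·I. Substituting back brings back I: I = -exp(-3*r)*sin(r)/3 - exp(-3*r)*cos(r)/9 − (1/9)·I.
Solving for I: (1 + 1/9)·I equals the remaining terms, so I = (9/10)·(-exp(-3*r)*sin(r)/3 - exp(-3*r)*cos(r)/9).

-3*exp(-3*r)*sin(r)/10 - exp(-3*r)*cos(r)/10 + C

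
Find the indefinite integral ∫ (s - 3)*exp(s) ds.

(s - 4)*exp(s) + C

Use integration by parts with u = s - 3, dv = exp(s) ds, so v = exp(s).
Apply parts 1 times (tabular method): alternate signs, differentiate u down to 0, integrate dv up.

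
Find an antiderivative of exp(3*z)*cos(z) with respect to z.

Let I denote the integral. Integrate by parts with u = cos(z), dv = exp(3*z) dz, so v = exp(3*z)/3: I = exp(3*z)*cos(z)/3 + (1/3)·∫ exp(3*z)*sin(z) dz.
Apply parts again with u = sin(z), dv = exp(3*z) dz: ∫ exp(3*z)*sin(z) dz = exp(3*z)*sin(z)/3 − (1/3)·I. Substituting back brings back I: I = exp(3*z)*sin(z)/9 + exp(3*z)*cos(z)/3 − (1/9)·I.
Solving for I: (1 + 1/9)·I equals the remaining terms, so I = (9/10)·(exp(3*z)*sin(z)/9 + exp(3*z)*cos(z)/3).

exp(3*z)*sin(z)/10 + 3*exp(3*z)*cos(z)/10 + C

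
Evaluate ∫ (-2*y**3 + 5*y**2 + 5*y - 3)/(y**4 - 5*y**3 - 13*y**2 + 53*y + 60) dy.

-103*log(y - 5)/48 + 31*log(y - 4)/35 - log(y + 1)/60 - 81*log(y + 3)/112 + C

Factor the denominator: (y - 5)*(y - 4)*(y + 1)*(y + 3).
Partial-fraction decomposition: -81/(112*(y + 3)) - 1/(60*(y + 1)) + 31/(35*(y - 4)) - 103/(48*(y - 5)).
Integrate each term: A/(y−a) contributes A·log|y−a|.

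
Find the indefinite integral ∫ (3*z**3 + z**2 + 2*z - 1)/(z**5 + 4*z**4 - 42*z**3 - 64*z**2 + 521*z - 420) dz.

215*log(z - 4)/297 - 19*log(z - 3)/32 + 5*log(z - 1)/288 + 361*log(z + 5)/864 - 199*log(z + 7)/352 + C

Factor the denominator: (z - 4)*(z - 3)*(z - 1)*(z + 5)*(z + 7).
Partial-fraction decomposition: -199/(352*(z + 7)) + 361/(864*(z + 5)) + 5/(288*(z - 1)) - 19/(32*(z - 3)) + 215/(297*(z - 4)).
Integrate each term: A/(z−a) contributes A·log|z−a|.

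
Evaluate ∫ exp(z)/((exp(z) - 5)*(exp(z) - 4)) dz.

Let u = e^z, du = e^z dz.
The integral becomes ∫ du/((u-4)(u-5)); decompose into partial fractions.

log(exp(z) - 5) - log(exp(z) - 4) + C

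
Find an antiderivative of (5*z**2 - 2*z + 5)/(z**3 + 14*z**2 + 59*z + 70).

29*log(z + 2)/15 - 70*log(z + 5)/3 + 132*log(z + 7)/5 + C

Factor the denominator: (z + 2)*(z + 5)*(z + 7).
Partial-fraction decomposition: 132/(5*(z + 7)) - 70/(3*(z + 5)) + 29/(15*(z + 2)).
Integrate each term: A/(z−a) contributes A·log|z−a|.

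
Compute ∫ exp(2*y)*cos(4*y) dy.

Let I denote the integral. Integrate by parts with u = cos(4*y), dv = exp(2*y) dy, so v = exp(2*y)/2: I = exp(2*y)*cos(4*y)/2 + 2·∫ exp(2*y)*sin(4*y) dy.
Apply parts again with u = sin(4*y), dv = exp(2*y) dy: ∫ exp(2*y)*sin(4*y) dy = exp(2*y)*sin(4*y)/2 − 2·I. Substituting back brings back I: I = exp(2*y)*sin(4*y) + exp(2*y)*cos(4*y)/2 − 4·I.
Solving for I: (1 + 4)·I equals the remaining terms, so I = (1/5)·(exp(2*y)*sin(4*y) + exp(2*y)*cos(4*y)/2).

exp(2*y)*sin(4*y)/5 + exp(2*y)*cos(4*y)/10 + C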